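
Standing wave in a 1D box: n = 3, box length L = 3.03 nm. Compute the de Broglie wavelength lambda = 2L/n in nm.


lambda = 2L / n
= 2 * 3.03 / 3
= 6.06 / 3
= 2.02 nm

2.02


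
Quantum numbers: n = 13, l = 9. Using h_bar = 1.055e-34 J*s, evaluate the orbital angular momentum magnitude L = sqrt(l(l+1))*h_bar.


L = sqrt(l*(l+1)) * h_bar
= sqrt(9 * 10) * 1.055e-34
= sqrt(90) * 1.055e-34
= 9.4868 * 1.055e-34
= 1.0009e-33 J*s

1.0009e-33


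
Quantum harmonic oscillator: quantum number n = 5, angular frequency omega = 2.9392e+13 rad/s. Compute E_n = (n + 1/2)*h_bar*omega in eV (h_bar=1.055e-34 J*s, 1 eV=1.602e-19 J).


E = (n + 1/2) * h_bar * omega
= (5 + 0.5) * 1.055e-34 * 2.9392e+13
= 5.5 * 3.1009e-21
= 1.7055e-20 J
= 0.1065 eV

0.1065


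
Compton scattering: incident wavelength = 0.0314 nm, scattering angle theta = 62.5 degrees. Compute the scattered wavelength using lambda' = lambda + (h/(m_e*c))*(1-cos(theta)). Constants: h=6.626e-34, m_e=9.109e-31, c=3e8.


Compton wavelength: h/(m_e*c) = 2.4247e-12 m
d_lambda = 2.4247e-12 * (1 - cos(62.5 deg))
= 2.4247e-12 * 0.538251
= 1.3051e-12 m = 0.001305 nm
lambda' = 0.0314 + 0.001305
= 0.032705 nm

0.032705


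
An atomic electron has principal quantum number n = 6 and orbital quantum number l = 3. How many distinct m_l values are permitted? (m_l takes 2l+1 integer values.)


m_l ranges from -l to +l in integer steps
So m_l goes from -3 to +3
Count = 2l + 1 = 2*3 + 1
= 7

7


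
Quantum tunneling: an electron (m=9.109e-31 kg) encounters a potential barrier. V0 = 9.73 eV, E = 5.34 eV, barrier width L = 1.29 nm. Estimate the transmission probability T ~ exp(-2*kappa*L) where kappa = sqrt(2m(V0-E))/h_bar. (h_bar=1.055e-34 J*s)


V0 - E = 4.39 eV = 7.0328e-19 J
kappa = sqrt(2 * m * (V0-E)) / h_bar
= sqrt(2 * 9.109e-31 * 7.0328e-19) / 1.055e-34
= 1.0729e+10 /m
2*kappa*L = 2 * 1.0729e+10 * 1.29e-9
= 27.681
T = exp(-27.681) = 9.512898e-13

9.512898e-13


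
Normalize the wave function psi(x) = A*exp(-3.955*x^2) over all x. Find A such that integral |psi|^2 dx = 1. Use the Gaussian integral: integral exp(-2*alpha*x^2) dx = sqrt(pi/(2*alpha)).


integral |psi|^2 dx = A^2 * sqrt(pi/(2*alpha)) = 1
A^2 = sqrt(2*alpha/pi)
= sqrt(2 * 3.955 / pi)
= 1.586768
A = sqrt(1.586768)
= 1.2597

1.2597


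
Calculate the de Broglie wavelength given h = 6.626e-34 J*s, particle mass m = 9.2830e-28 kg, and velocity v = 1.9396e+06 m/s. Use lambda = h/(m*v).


lambda = h / (m * v)
= 6.626e-34 / (9.2830e-28 * 1.9396e+06)
= 6.626e-34 / 1.8005e-21
= 3.6800e-13 m

3.6800e-13


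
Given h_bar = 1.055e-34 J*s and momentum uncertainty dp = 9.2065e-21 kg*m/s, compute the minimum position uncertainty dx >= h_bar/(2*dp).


dx = h_bar / (2 * dp)
= 1.055e-34 / (2 * 9.2065e-21)
= 1.055e-34 / 1.8413e-20
= 5.7296e-15 m

5.7296e-15


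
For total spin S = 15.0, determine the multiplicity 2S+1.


Spin multiplicity = 2S + 1
= 2 * 15.0 + 1
= 30.0 + 1
= 31

31


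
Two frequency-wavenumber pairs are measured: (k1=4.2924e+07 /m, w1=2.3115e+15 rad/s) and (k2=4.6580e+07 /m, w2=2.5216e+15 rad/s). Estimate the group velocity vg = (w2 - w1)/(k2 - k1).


vg = (w2 - w1) / (k2 - k1)
= (2.5216e+15 - 2.3115e+15) / (4.6580e+07 - 4.2924e+07)
= 2.1010e+14 / 3.6560e+06
= 5.7467e+07 m/s

5.7467e+07


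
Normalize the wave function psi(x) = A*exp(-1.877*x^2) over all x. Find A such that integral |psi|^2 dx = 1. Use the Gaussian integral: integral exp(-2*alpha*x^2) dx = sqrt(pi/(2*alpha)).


integral |psi|^2 dx = A^2 * sqrt(pi/(2*alpha)) = 1
A^2 = sqrt(2*alpha/pi)
= sqrt(2 * 1.877 / pi)
= 1.093131
A = sqrt(1.093131)
= 1.0455

1.0455


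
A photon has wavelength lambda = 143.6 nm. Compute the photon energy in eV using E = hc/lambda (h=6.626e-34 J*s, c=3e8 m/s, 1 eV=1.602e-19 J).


E = hc / lambda
= (6.626e-34)(3e8) / (143.6e-9)
= 1.9878e-25 / 1.4360e-07
= 1.3843e-18 J
Converting to eV: 1.3843e-18 / 1.602e-19
= 8.6408 eV

8.6408


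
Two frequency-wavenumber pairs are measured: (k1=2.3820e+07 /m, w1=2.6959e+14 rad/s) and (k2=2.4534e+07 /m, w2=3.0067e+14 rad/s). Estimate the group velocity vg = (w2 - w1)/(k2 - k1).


vg = (w2 - w1) / (k2 - k1)
= (3.0067e+14 - 2.6959e+14) / (2.4534e+07 - 2.3820e+07)
= 3.1080e+13 / 7.1400e+05
= 4.3529e+07 m/s

4.3529e+07


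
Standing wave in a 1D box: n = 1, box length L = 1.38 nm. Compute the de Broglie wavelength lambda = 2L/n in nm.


lambda = 2L / n
= 2 * 1.38 / 1
= 2.76 / 1
= 2.76 nm

2.76


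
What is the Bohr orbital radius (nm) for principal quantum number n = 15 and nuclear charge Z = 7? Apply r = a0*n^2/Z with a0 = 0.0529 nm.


r = a0 * n^2 / Z
= 0.0529 * 15^2 / 7
= 0.0529 * 225 / 7
= 1.7004 nm

1.7004


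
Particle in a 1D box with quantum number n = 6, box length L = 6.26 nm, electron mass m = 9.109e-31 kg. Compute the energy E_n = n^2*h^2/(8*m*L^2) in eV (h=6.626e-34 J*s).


E = n^2 * h^2 / (8 * m * L^2)
= 6^2 * (6.626e-34)^2 / (8 * 9.109e-31 * (6.26e-9)^2)
= 36 * 4.3904e-67 / (8 * 9.109e-31 * 3.9188e-17)
= 5.5347e-20 J
= 0.3455 eV

0.3455


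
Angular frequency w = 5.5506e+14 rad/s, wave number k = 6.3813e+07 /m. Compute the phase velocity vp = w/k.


vp = w / k
= 5.5506e+14 / 6.3813e+07
= 8.6982e+06 m/s

8.6982e+06


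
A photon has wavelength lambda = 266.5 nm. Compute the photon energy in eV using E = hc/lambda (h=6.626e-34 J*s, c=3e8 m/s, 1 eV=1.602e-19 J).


E = hc / lambda
= (6.626e-34)(3e8) / (266.5e-9)
= 1.9878e-25 / 2.6650e-07
= 7.4589e-19 J
Converting to eV: 7.4589e-19 / 1.602e-19
= 4.656 eV

4.656


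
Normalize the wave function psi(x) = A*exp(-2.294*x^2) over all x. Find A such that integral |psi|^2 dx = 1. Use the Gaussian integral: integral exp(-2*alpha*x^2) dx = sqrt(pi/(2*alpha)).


integral |psi|^2 dx = A^2 * sqrt(pi/(2*alpha)) = 1
A^2 = sqrt(2*alpha/pi)
= sqrt(2 * 2.294 / pi)
= 1.208472
A = sqrt(1.208472)
= 1.0993

1.0993


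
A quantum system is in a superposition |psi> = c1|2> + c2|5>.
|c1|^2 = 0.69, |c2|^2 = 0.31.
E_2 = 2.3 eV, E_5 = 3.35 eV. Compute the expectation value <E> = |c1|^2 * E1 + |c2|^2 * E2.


<E> = |c1|^2 * E1 + |c2|^2 * E2
= 0.69 * 2.3 + 0.31 * 3.35
= 1.587 + 1.0385
= 2.6255 eV

2.6255


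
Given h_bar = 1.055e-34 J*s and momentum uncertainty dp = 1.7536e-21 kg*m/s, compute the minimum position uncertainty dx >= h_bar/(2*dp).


dx = h_bar / (2 * dp)
= 1.055e-34 / (2 * 1.7536e-21)
= 1.055e-34 / 3.5072e-21
= 3.0081e-14 m

3.0081e-14


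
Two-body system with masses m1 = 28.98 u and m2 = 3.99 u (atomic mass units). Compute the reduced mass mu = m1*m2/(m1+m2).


mu = m1 * m2 / (m1 + m2)
= 28.98 * 3.99 / (28.98 + 3.99)
= 115.6302 / 32.97
= 3.5071 u

3.5071


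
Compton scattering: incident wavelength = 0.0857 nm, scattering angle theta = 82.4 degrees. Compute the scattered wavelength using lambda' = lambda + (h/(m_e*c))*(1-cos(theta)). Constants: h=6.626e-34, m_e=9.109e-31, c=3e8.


Compton wavelength: h/(m_e*c) = 2.4247e-12 m
d_lambda = 2.4247e-12 * (1 - cos(82.4 deg))
= 2.4247e-12 * 0.867744
= 2.1040e-12 m = 0.002104 nm
lambda' = 0.0857 + 0.002104
= 0.087804 nm

0.087804


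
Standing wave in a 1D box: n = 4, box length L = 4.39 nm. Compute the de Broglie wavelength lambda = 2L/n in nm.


lambda = 2L / n
= 2 * 4.39 / 4
= 8.78 / 4
= 2.195 nm

2.195


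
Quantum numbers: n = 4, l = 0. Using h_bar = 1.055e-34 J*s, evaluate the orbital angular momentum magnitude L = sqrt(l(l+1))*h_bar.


L = sqrt(l*(l+1)) * h_bar
= sqrt(0 * 1) * 1.055e-34
= sqrt(0) * 1.055e-34
= 0.0 * 1.055e-34
= 0.0000e+00 J*s

0.0000e+00


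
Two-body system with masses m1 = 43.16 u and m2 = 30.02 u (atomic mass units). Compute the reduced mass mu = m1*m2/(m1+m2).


mu = m1 * m2 / (m1 + m2)
= 43.16 * 30.02 / (43.16 + 30.02)
= 1295.6632 / 73.18
= 17.7052 u

17.7052


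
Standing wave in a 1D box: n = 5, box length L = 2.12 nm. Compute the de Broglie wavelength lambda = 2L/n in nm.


lambda = 2L / n
= 2 * 2.12 / 5
= 4.24 / 5
= 0.848 nm

0.848


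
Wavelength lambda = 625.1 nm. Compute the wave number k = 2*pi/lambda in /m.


k = 2 * pi / lambda
= 6.2832 / (625.1e-9)
= 6.2832 / 6.2510e-07
= 1.0051e+07 /m

1.0051e+07


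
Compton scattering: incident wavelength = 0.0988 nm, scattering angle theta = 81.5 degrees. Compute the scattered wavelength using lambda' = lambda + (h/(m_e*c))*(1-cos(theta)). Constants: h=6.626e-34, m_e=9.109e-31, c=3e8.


Compton wavelength: h/(m_e*c) = 2.4247e-12 m
d_lambda = 2.4247e-12 * (1 - cos(81.5 deg))
= 2.4247e-12 * 0.852191
= 2.0663e-12 m = 0.002066 nm
lambda' = 0.0988 + 0.002066
= 0.100866 nm

0.100866


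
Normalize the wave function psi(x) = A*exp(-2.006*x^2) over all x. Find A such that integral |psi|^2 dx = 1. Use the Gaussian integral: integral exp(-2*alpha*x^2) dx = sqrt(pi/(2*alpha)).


integral |psi|^2 dx = A^2 * sqrt(pi/(2*alpha)) = 1
A^2 = sqrt(2*alpha/pi)
= sqrt(2 * 2.006 / pi)
= 1.13007
A = sqrt(1.13007)
= 1.063

1.063


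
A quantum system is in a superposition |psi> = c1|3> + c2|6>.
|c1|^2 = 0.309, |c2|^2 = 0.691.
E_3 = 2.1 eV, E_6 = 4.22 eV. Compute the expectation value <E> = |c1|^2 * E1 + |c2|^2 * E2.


<E> = |c1|^2 * E1 + |c2|^2 * E2
= 0.309 * 2.1 + 0.691 * 4.22
= 0.6489 + 2.916
= 3.5649 eV

3.5649


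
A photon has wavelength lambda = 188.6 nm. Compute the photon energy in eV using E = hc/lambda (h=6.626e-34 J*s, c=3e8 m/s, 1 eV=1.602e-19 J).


E = hc / lambda
= (6.626e-34)(3e8) / (188.6e-9)
= 1.9878e-25 / 1.8860e-07
= 1.0540e-18 J
Converting to eV: 1.0540e-18 / 1.602e-19
= 6.5791 eV

6.5791


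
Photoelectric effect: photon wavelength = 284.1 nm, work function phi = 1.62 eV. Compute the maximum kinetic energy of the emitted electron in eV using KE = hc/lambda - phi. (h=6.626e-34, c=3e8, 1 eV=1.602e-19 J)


E_photon = hc / lambda
= (6.626e-34)(3e8) / (284.1e-9)
= 6.9968e-19 J
= 4.3676 eV
KE = E_photon - phi
= 4.3676 - 1.62
= 2.7476 eV

2.7476


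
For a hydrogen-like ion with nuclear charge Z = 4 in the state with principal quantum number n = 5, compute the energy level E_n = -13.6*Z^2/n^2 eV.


E_n = -13.6 * Z^2 / n^2
= -13.6 * 4^2 / 5^2
= -13.6 * 16 / 25
= -8.704 eV

-8.704


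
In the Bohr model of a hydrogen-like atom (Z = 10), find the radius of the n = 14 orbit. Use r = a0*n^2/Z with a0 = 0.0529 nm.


r = a0 * n^2 / Z
= 0.0529 * 14^2 / 10
= 0.0529 * 196 / 10
= 1.0368 nm

1.0368


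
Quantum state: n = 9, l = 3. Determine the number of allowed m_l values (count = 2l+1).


m_l ranges from -l to +l in integer steps
So m_l goes from -3 to +3
Count = 2l + 1 = 2*3 + 1
= 7

7


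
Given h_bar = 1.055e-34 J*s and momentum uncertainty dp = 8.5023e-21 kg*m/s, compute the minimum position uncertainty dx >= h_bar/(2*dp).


dx = h_bar / (2 * dp)
= 1.055e-34 / (2 * 8.5023e-21)
= 1.055e-34 / 1.7005e-20
= 6.2042e-15 m

6.2042e-15


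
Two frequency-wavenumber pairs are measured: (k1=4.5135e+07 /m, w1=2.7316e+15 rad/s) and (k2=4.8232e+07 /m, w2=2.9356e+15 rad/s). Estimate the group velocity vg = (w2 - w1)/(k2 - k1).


vg = (w2 - w1) / (k2 - k1)
= (2.9356e+15 - 2.7316e+15) / (4.8232e+07 - 4.5135e+07)
= 2.0400e+14 / 3.0970e+06
= 6.5870e+07 m/s

6.5870e+07


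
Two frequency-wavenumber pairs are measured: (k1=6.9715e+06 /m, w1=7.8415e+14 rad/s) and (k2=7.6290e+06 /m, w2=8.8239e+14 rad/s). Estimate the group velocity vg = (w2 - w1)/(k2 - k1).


vg = (w2 - w1) / (k2 - k1)
= (8.8239e+14 - 7.8415e+14) / (7.6290e+06 - 6.9715e+06)
= 9.8240e+13 / 6.5750e+05
= 1.4941e+08 m/s

1.4941e+08


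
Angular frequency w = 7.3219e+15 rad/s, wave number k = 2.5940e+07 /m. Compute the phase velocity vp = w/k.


vp = w / k
= 7.3219e+15 / 2.5940e+07
= 2.8226e+08 m/s

2.8226e+08


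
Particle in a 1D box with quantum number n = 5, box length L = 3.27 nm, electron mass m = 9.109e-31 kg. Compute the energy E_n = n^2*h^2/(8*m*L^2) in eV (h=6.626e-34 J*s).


E = n^2 * h^2 / (8 * m * L^2)
= 5^2 * (6.626e-34)^2 / (8 * 9.109e-31 * (3.27e-9)^2)
= 25 * 4.3904e-67 / (8 * 9.109e-31 * 1.0693e-17)
= 1.4086e-19 J
= 0.8793 eV

0.8793


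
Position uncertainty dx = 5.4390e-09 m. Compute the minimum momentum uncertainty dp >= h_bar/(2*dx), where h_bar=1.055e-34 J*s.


dp = h_bar / (2 * dx)
= 1.055e-34 / (2 * 5.4390e-09)
= 1.055e-34 / 1.0878e-08
= 9.6985e-27 kg*m/s

9.6985e-27


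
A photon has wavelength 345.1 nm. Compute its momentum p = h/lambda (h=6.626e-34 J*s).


p = h / lambda
= 6.626e-34 / (345.1e-9)
= 6.626e-34 / 3.4510e-07
= 1.9200e-27 kg*m/s

1.9200e-27


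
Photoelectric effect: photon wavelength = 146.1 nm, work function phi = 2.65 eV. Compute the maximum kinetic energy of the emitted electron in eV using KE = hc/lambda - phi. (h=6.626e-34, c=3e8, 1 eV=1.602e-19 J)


E_photon = hc / lambda
= (6.626e-34)(3e8) / (146.1e-9)
= 1.3606e-18 J
= 8.493 eV
KE = E_photon - phi
= 8.493 - 2.65
= 5.843 eV

5.843


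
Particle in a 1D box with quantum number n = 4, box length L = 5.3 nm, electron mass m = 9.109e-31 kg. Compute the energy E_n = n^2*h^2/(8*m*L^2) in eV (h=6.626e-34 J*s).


E = n^2 * h^2 / (8 * m * L^2)
= 4^2 * (6.626e-34)^2 / (8 * 9.109e-31 * (5.3e-9)^2)
= 16 * 4.3904e-67 / (8 * 9.109e-31 * 2.8090e-17)
= 3.4317e-20 J
= 0.2142 eV

0.2142


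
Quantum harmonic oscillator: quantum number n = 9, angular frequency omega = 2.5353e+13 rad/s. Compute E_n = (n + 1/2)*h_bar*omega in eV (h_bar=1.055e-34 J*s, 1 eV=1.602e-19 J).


E = (n + 1/2) * h_bar * omega
= (9 + 0.5) * 1.055e-34 * 2.5353e+13
= 9.5 * 2.6747e-21
= 2.5410e-20 J
= 0.1586 eV

0.1586


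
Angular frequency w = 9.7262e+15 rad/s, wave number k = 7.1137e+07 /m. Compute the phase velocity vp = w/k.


vp = w / k
= 9.7262e+15 / 7.1137e+07
= 1.3672e+08 m/s

1.3672e+08


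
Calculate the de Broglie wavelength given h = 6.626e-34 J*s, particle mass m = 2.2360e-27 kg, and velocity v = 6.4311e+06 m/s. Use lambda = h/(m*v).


lambda = h / (m * v)
= 6.626e-34 / (2.2360e-27 * 6.4311e+06)
= 6.626e-34 / 1.4380e-20
= 4.6078e-14 m

4.6078e-14


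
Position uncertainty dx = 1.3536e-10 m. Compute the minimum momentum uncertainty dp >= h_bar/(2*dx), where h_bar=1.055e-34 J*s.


dp = h_bar / (2 * dx)
= 1.055e-34 / (2 * 1.3536e-10)
= 1.055e-34 / 2.7072e-10
= 3.8970e-25 kg*m/s

3.8970e-25


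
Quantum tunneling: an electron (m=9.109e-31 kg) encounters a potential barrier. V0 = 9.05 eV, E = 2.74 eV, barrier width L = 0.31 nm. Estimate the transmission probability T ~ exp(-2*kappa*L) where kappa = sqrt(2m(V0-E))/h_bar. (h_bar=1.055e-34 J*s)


V0 - E = 6.31 eV = 1.0109e-18 J
kappa = sqrt(2 * m * (V0-E)) / h_bar
= sqrt(2 * 9.109e-31 * 1.0109e-18) / 1.055e-34
= 1.2863e+10 /m
2*kappa*L = 2 * 1.2863e+10 * 0.31e-9
= 7.9751
T = exp(-7.9751) = 3.439244e-04

3.439244e-04


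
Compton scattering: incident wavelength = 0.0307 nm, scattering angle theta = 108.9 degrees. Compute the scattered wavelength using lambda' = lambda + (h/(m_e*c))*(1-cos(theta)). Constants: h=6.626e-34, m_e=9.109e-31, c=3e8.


Compton wavelength: h/(m_e*c) = 2.4247e-12 m
d_lambda = 2.4247e-12 * (1 - cos(108.9 deg))
= 2.4247e-12 * 1.323917
= 3.2101e-12 m = 0.00321 nm
lambda' = 0.0307 + 0.00321
= 0.03391 nm

0.03391


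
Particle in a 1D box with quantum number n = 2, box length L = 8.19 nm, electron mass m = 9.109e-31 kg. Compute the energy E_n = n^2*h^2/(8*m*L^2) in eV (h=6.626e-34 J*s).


E = n^2 * h^2 / (8 * m * L^2)
= 2^2 * (6.626e-34)^2 / (8 * 9.109e-31 * (8.19e-9)^2)
= 4 * 4.3904e-67 / (8 * 9.109e-31 * 6.7076e-17)
= 3.5928e-21 J
= 0.0224 eV

0.0224


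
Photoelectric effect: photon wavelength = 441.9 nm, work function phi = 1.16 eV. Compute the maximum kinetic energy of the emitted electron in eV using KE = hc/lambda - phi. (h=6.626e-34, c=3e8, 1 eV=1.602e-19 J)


E_photon = hc / lambda
= (6.626e-34)(3e8) / (441.9e-9)
= 4.4983e-19 J
= 2.8079 eV
KE = E_photon - phi
= 2.8079 - 1.16
= 1.6479 eV

1.6479


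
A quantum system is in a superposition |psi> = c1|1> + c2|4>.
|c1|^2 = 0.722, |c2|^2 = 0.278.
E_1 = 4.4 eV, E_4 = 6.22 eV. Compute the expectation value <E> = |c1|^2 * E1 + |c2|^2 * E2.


<E> = |c1|^2 * E1 + |c2|^2 * E2
= 0.722 * 4.4 + 0.278 * 6.22
= 3.1768 + 1.7292
= 4.906 eV

4.906


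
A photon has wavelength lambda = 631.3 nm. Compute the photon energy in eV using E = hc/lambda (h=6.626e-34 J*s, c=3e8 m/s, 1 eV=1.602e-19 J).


E = hc / lambda
= (6.626e-34)(3e8) / (631.3e-9)
= 1.9878e-25 / 6.3130e-07
= 3.1487e-19 J
Converting to eV: 3.1487e-19 / 1.602e-19
= 1.9655 eV

1.9655


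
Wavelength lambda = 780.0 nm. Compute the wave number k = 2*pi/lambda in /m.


k = 2 * pi / lambda
= 6.2832 / (780.0e-9)
= 6.2832 / 7.8000e-07
= 8.0554e+06 /m

8.0554e+06


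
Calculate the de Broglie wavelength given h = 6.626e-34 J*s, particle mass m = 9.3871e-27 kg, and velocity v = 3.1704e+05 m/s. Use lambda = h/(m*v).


lambda = h / (m * v)
= 6.626e-34 / (9.3871e-27 * 3.1704e+05)
= 6.626e-34 / 2.9761e-21
= 2.2264e-13 m

2.2264e-13


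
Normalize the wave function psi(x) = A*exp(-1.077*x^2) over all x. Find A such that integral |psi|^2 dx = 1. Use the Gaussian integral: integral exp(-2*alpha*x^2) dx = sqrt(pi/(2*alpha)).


integral |psi|^2 dx = A^2 * sqrt(pi/(2*alpha)) = 1
A^2 = sqrt(2*alpha/pi)
= sqrt(2 * 1.077 / pi)
= 0.828034
A = sqrt(0.828034)
= 0.91

0.91


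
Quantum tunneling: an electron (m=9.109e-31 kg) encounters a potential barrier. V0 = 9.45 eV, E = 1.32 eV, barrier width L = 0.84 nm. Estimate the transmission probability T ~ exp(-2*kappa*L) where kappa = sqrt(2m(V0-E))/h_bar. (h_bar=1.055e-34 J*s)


V0 - E = 8.13 eV = 1.3024e-18 J
kappa = sqrt(2 * m * (V0-E)) / h_bar
= sqrt(2 * 9.109e-31 * 1.3024e-18) / 1.055e-34
= 1.4601e+10 /m
2*kappa*L = 2 * 1.4601e+10 * 0.84e-9
= 24.5292
T = exp(-24.5292) = 2.223802e-11

2.223802e-11


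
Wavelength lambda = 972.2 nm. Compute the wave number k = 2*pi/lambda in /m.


k = 2 * pi / lambda
= 6.2832 / (972.2e-9)
= 6.2832 / 9.7220e-07
= 6.4629e+06 /m

6.4629e+06


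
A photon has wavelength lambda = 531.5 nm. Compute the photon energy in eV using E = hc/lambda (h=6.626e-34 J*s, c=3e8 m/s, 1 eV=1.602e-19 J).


E = hc / lambda
= (6.626e-34)(3e8) / (531.5e-9)
= 1.9878e-25 / 5.3150e-07
= 3.7400e-19 J
Converting to eV: 3.7400e-19 / 1.602e-19
= 2.3346 eV

2.3346


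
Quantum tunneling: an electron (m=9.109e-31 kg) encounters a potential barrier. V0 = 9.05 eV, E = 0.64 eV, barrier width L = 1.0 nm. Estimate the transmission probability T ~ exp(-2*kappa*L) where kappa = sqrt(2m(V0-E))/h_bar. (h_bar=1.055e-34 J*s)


V0 - E = 8.41 eV = 1.3473e-18 J
kappa = sqrt(2 * m * (V0-E)) / h_bar
= sqrt(2 * 9.109e-31 * 1.3473e-18) / 1.055e-34
= 1.4850e+10 /m
2*kappa*L = 2 * 1.4850e+10 * 1.0e-9
= 29.7
T = exp(-29.7) = 1.263087e-13

1.263087e-13


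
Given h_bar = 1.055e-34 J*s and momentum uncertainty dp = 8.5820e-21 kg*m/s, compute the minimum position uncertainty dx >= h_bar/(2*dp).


dx = h_bar / (2 * dp)
= 1.055e-34 / (2 * 8.5820e-21)
= 1.055e-34 / 1.7164e-20
= 6.1466e-15 m

6.1466e-15


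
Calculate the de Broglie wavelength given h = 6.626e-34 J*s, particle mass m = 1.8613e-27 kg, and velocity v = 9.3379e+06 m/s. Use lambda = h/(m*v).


lambda = h / (m * v)
= 6.626e-34 / (1.8613e-27 * 9.3379e+06)
= 6.626e-34 / 1.7381e-20
= 3.8123e-14 m

3.8123e-14


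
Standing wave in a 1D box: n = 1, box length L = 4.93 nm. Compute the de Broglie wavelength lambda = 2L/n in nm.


lambda = 2L / n
= 2 * 4.93 / 1
= 9.86 / 1
= 9.86 nm

9.86


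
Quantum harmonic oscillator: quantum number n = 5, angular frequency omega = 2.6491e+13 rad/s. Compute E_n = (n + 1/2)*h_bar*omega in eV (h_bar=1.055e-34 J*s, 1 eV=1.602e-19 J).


E = (n + 1/2) * h_bar * omega
= (5 + 0.5) * 1.055e-34 * 2.6491e+13
= 5.5 * 2.7948e-21
= 1.5371e-20 J
= 0.096 eV

0.096


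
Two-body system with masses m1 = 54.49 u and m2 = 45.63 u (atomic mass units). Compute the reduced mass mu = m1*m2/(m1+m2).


mu = m1 * m2 / (m1 + m2)
= 54.49 * 45.63 / (54.49 + 45.63)
= 2486.3787 / 100.12
= 24.834 u

24.834


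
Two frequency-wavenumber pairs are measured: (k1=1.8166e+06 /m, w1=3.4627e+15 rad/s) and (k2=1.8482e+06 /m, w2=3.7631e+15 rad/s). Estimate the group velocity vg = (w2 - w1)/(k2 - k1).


vg = (w2 - w1) / (k2 - k1)
= (3.7631e+15 - 3.4627e+15) / (1.8482e+06 - 1.8166e+06)
= 3.0040e+14 / 3.1600e+04
= 9.5063e+09 m/s

9.5063e+09


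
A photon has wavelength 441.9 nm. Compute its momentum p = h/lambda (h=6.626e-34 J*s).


p = h / lambda
= 6.626e-34 / (441.9e-9)
= 6.626e-34 / 4.4190e-07
= 1.4994e-27 kg*m/s

1.4994e-27


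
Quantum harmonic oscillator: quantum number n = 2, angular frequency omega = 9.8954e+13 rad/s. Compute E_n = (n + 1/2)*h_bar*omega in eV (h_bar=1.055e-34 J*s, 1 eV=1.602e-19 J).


E = (n + 1/2) * h_bar * omega
= (2 + 0.5) * 1.055e-34 * 9.8954e+13
= 2.5 * 1.0440e-20
= 2.6099e-20 J
= 0.1629 eV

0.1629


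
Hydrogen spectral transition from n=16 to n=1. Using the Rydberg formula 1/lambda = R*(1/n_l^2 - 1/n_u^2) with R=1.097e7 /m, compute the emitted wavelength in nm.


1/lambda = R * (1/n_l^2 - 1/n_u^2)
= 1.097e7 * (1/1^2 - 1/16^2)
= 1.097e7 * (1.0 - 0.003906)
= 1.097e7 * 0.996094
= 1.0927e+07 /m
lambda = 1 / 1.0927e+07 = 91.5152 nm

91.5152


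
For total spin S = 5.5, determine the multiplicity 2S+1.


Spin multiplicity = 2S + 1
= 2 * 5.5 + 1
= 11.0 + 1
= 12

12


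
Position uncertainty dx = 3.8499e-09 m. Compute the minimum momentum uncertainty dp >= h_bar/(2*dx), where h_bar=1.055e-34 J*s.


dp = h_bar / (2 * dx)
= 1.055e-34 / (2 * 3.8499e-09)
= 1.055e-34 / 7.6998e-09
= 1.3702e-26 kg*m/s

1.3702e-26


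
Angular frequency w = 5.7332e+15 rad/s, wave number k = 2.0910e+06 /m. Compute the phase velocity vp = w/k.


vp = w / k
= 5.7332e+15 / 2.0910e+06
= 2.7418e+09 m/s

2.7418e+09


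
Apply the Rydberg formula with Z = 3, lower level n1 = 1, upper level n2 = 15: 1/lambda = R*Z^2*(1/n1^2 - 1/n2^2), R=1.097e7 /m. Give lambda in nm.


1/lambda = R * Z^2 * (1/n1^2 - 1/n2^2)
= 1.097e7 * 3^2 * (1/1^2 - 1/15^2)
= 1.097e7 * 9 * (1.0 - 0.004444)
= 9.8291e+07 /m
lambda = 1 / 9.8291e+07
= 10.1739 nm

10.1739


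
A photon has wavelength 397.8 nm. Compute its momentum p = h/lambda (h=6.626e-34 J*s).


p = h / lambda
= 6.626e-34 / (397.8e-9)
= 6.626e-34 / 3.9780e-07
= 1.6657e-27 kg*m/s

1.6657e-27


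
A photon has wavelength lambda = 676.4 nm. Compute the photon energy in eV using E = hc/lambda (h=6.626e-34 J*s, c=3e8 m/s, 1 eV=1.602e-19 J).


E = hc / lambda
= (6.626e-34)(3e8) / (676.4e-9)
= 1.9878e-25 / 6.7640e-07
= 2.9388e-19 J
Converting to eV: 2.9388e-19 / 1.602e-19
= 1.8345 eV

1.8345


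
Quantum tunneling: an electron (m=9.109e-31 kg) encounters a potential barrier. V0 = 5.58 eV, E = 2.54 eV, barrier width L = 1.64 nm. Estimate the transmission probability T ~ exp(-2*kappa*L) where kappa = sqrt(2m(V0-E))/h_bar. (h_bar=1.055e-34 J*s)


V0 - E = 3.04 eV = 4.8701e-19 J
kappa = sqrt(2 * m * (V0-E)) / h_bar
= sqrt(2 * 9.109e-31 * 4.8701e-19) / 1.055e-34
= 8.9282e+09 /m
2*kappa*L = 2 * 8.9282e+09 * 1.64e-9
= 29.2846
T = exp(-29.2846) = 1.913576e-13

1.913576e-13


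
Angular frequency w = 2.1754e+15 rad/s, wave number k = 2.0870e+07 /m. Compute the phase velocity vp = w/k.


vp = w / k
= 2.1754e+15 / 2.0870e+07
= 1.0424e+08 m/s

1.0424e+08


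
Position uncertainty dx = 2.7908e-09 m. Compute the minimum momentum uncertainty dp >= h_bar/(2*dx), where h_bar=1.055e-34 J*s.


dp = h_bar / (2 * dx)
= 1.055e-34 / (2 * 2.7908e-09)
= 1.055e-34 / 5.5816e-09
= 1.8901e-26 kg*m/s

1.8901e-26


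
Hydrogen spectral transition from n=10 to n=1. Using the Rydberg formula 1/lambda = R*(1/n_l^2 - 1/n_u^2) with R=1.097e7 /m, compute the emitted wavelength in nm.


1/lambda = R * (1/n_l^2 - 1/n_u^2)
= 1.097e7 * (1/1^2 - 1/10^2)
= 1.097e7 * (1.0 - 0.01)
= 1.097e7 * 0.99
= 1.0860e+07 /m
lambda = 1 / 1.0860e+07 = 92.0785 nm

92.0785


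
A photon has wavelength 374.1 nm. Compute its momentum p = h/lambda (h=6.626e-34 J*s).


p = h / lambda
= 6.626e-34 / (374.1e-9)
= 6.626e-34 / 3.7410e-07
= 1.7712e-27 kg*m/s

1.7712e-27


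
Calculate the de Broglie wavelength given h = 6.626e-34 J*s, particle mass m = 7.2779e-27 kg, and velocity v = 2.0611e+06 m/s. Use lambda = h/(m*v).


lambda = h / (m * v)
= 6.626e-34 / (7.2779e-27 * 2.0611e+06)
= 6.626e-34 / 1.5000e-20
= 4.4172e-14 m

4.4172e-14


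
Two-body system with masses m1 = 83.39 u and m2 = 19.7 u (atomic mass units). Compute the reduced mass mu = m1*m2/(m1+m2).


mu = m1 * m2 / (m1 + m2)
= 83.39 * 19.7 / (83.39 + 19.7)
= 1642.783 / 103.09
= 15.9354 u

15.9354


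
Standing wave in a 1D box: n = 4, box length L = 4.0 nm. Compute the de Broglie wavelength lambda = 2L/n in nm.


lambda = 2L / n
= 2 * 4.0 / 4
= 8.0 / 4
= 2.0 nm

2.0


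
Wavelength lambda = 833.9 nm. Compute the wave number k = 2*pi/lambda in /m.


k = 2 * pi / lambda
= 6.2832 / (833.9e-9)
= 6.2832 / 8.3390e-07
= 7.5347e+06 /m

7.5347e+06


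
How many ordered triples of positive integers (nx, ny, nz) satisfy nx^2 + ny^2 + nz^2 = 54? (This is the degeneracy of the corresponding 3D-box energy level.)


Enumerate all (nx, ny, nz) with nx^2 + ny^2 + nz^2 = 54:
(1,2,7)
(1,7,2)
(2,1,7)
(2,5,5)
(2,7,1)
(3,3,6)
(3,6,3)
(5,2,5)
(5,5,2)
(6,3,3)
(7,1,2)
(7,2,1)
Total degeneracy = 12

12


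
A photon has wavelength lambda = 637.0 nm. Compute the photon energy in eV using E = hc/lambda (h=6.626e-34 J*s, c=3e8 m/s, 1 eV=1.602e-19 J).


E = hc / lambda
= (6.626e-34)(3e8) / (637.0e-9)
= 1.9878e-25 / 6.3700e-07
= 3.1206e-19 J
Converting to eV: 3.1206e-19 / 1.602e-19
= 1.9479 eV

1.9479


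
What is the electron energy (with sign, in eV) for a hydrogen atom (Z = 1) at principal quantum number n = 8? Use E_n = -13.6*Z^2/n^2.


E_n = -13.6 * Z^2 / n^2
= -13.6 * 1^2 / 8^2
= -13.6 * 1 / 64
= -0.2125 eV

-0.2125


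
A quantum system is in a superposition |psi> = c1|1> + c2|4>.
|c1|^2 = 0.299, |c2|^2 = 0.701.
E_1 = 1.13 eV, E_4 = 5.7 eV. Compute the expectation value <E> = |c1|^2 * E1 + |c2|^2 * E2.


<E> = |c1|^2 * E1 + |c2|^2 * E2
= 0.299 * 1.13 + 0.701 * 5.7
= 0.3379 + 3.9957
= 4.3336 eV

4.3336


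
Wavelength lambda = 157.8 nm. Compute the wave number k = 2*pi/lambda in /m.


k = 2 * pi / lambda
= 6.2832 / (157.8e-9)
= 6.2832 / 1.5780e-07
= 3.9817e+07 /m

3.9817e+07


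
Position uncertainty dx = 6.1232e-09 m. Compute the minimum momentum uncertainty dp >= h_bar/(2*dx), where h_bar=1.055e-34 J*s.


dp = h_bar / (2 * dx)
= 1.055e-34 / (2 * 6.1232e-09)
= 1.055e-34 / 1.2246e-08
= 8.6148e-27 kg*m/s

8.6148e-27


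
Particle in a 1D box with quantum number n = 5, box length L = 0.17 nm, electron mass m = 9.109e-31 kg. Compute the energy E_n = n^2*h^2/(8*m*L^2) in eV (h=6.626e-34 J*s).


E = n^2 * h^2 / (8 * m * L^2)
= 5^2 * (6.626e-34)^2 / (8 * 9.109e-31 * (0.17e-9)^2)
= 25 * 4.3904e-67 / (8 * 9.109e-31 * 2.8900e-20)
= 5.2118e-17 J
= 325.3283 eV

325.3283


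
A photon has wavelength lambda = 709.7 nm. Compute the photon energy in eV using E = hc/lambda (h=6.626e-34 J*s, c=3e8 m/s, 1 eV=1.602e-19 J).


E = hc / lambda
= (6.626e-34)(3e8) / (709.7e-9)
= 1.9878e-25 / 7.0970e-07
= 2.8009e-19 J
Converting to eV: 2.8009e-19 / 1.602e-19
= 1.7484 eV

1.7484


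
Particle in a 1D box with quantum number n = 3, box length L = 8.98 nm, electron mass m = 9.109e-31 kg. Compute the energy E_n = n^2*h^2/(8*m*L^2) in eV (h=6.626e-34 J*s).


E = n^2 * h^2 / (8 * m * L^2)
= 3^2 * (6.626e-34)^2 / (8 * 9.109e-31 * (8.98e-9)^2)
= 9 * 4.3904e-67 / (8 * 9.109e-31 * 8.0640e-17)
= 6.7241e-21 J
= 0.042 eV

0.042


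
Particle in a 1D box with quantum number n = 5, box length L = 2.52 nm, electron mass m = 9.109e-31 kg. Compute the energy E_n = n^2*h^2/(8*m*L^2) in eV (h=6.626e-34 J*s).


E = n^2 * h^2 / (8 * m * L^2)
= 5^2 * (6.626e-34)^2 / (8 * 9.109e-31 * (2.52e-9)^2)
= 25 * 4.3904e-67 / (8 * 9.109e-31 * 6.3504e-18)
= 2.3718e-19 J
= 1.4805 eV

1.4805


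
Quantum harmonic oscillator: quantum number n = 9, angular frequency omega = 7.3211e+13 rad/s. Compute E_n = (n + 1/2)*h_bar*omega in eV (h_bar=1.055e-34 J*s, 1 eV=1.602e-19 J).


E = (n + 1/2) * h_bar * omega
= (9 + 0.5) * 1.055e-34 * 7.3211e+13
= 9.5 * 7.7238e-21
= 7.3376e-20 J
= 0.458 eV

0.458


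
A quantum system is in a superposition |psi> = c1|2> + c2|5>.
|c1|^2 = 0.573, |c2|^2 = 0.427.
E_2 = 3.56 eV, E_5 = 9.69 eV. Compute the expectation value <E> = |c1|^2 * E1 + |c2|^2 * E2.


<E> = |c1|^2 * E1 + |c2|^2 * E2
= 0.573 * 3.56 + 0.427 * 9.69
= 2.0399 + 4.1376
= 6.1775 eV

6.1775


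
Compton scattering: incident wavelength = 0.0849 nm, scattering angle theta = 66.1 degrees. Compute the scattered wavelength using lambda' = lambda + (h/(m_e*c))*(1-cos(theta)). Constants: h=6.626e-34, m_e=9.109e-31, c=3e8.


Compton wavelength: h/(m_e*c) = 2.4247e-12 m
d_lambda = 2.4247e-12 * (1 - cos(66.1 deg))
= 2.4247e-12 * 0.594858
= 1.4424e-12 m = 0.001442 nm
lambda' = 0.0849 + 0.001442
= 0.086342 nm

0.086342


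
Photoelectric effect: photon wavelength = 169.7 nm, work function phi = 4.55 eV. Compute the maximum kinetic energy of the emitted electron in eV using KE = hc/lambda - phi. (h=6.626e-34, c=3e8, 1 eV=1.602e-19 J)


E_photon = hc / lambda
= (6.626e-34)(3e8) / (169.7e-9)
= 1.1714e-18 J
= 7.3119 eV
KE = E_photon - phi
= 7.3119 - 4.55
= 2.7619 eV

2.7619


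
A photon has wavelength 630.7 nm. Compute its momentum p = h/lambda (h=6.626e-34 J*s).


p = h / lambda
= 6.626e-34 / (630.7e-9)
= 6.626e-34 / 6.3070e-07
= 1.0506e-27 kg*m/s

1.0506e-27


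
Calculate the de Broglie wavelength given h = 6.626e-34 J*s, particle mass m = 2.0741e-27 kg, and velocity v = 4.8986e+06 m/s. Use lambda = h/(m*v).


lambda = h / (m * v)
= 6.626e-34 / (2.0741e-27 * 4.8986e+06)
= 6.626e-34 / 1.0160e-20
= 6.5215e-14 m

6.5215e-14


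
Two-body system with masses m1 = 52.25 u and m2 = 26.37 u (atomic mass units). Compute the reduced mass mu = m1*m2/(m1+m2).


mu = m1 * m2 / (m1 + m2)
= 52.25 * 26.37 / (52.25 + 26.37)
= 1377.8325 / 78.62
= 17.5252 u

17.5252


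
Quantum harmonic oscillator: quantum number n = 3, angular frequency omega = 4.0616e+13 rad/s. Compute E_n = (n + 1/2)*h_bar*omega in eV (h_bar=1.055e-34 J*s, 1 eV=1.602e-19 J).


E = (n + 1/2) * h_bar * omega
= (3 + 0.5) * 1.055e-34 * 4.0616e+13
= 3.5 * 4.2850e-21
= 1.4997e-20 J
= 0.0936 eV

0.0936


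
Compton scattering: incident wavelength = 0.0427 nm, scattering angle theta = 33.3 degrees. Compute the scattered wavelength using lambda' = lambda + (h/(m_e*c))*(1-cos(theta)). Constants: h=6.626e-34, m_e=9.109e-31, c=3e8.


Compton wavelength: h/(m_e*c) = 2.4247e-12 m
d_lambda = 2.4247e-12 * (1 - cos(33.3 deg))
= 2.4247e-12 * 0.164193
= 3.9812e-13 m = 0.000398 nm
lambda' = 0.0427 + 0.000398
= 0.043098 nm

0.043098


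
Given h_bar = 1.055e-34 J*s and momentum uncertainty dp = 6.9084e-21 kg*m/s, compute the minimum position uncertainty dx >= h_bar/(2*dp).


dx = h_bar / (2 * dp)
= 1.055e-34 / (2 * 6.9084e-21)
= 1.055e-34 / 1.3817e-20
= 7.6356e-15 m

7.6356e-15


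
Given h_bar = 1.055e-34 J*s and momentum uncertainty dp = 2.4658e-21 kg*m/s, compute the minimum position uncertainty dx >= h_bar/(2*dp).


dx = h_bar / (2 * dp)
= 1.055e-34 / (2 * 2.4658e-21)
= 1.055e-34 / 4.9316e-21
= 2.1393e-14 m

2.1393e-14


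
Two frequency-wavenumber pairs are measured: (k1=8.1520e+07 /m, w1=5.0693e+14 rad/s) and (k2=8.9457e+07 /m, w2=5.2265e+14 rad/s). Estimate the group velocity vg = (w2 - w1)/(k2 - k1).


vg = (w2 - w1) / (k2 - k1)
= (5.2265e+14 - 5.0693e+14) / (8.9457e+07 - 8.1520e+07)
= 1.5720e+13 / 7.9370e+06
= 1.9806e+06 m/s

1.9806e+06


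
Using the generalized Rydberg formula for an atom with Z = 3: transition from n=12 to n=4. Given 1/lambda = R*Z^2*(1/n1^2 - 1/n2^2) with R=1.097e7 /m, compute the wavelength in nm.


1/lambda = R * Z^2 * (1/n1^2 - 1/n2^2)
= 1.097e7 * 3^2 * (1/4^2 - 1/12^2)
= 1.097e7 * 9 * (0.0625 - 0.006944)
= 5.4850e+06 /m
lambda = 1 / 5.4850e+06
= 182.3154 nm

182.3154


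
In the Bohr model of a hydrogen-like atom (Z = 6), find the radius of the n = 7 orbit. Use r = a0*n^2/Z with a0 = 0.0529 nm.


r = a0 * n^2 / Z
= 0.0529 * 7^2 / 6
= 0.0529 * 49 / 6
= 0.432 nm

0.432


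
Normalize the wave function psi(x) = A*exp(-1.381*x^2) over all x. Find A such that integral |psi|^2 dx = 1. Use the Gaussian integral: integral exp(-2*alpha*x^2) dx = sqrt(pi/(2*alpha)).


integral |psi|^2 dx = A^2 * sqrt(pi/(2*alpha)) = 1
A^2 = sqrt(2*alpha/pi)
= sqrt(2 * 1.381 / pi)
= 0.937642
A = sqrt(0.937642)
= 0.9683

0.9683


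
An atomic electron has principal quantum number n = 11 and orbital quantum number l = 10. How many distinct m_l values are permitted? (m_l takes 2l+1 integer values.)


m_l ranges from -l to +l in integer steps
So m_l goes from -10 to +10
Count = 2l + 1 = 2*10 + 1
= 21

21


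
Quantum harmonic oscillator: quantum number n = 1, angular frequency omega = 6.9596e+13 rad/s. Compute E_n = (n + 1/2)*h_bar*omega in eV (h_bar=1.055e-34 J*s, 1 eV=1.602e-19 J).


E = (n + 1/2) * h_bar * omega
= (1 + 0.5) * 1.055e-34 * 6.9596e+13
= 1.5 * 7.3424e-21
= 1.1014e-20 J
= 0.0687 eV

0.0687


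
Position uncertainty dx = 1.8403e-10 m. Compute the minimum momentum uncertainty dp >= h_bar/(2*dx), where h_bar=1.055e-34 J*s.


dp = h_bar / (2 * dx)
= 1.055e-34 / (2 * 1.8403e-10)
= 1.055e-34 / 3.6806e-10
= 2.8664e-25 kg*m/s

2.8664e-25


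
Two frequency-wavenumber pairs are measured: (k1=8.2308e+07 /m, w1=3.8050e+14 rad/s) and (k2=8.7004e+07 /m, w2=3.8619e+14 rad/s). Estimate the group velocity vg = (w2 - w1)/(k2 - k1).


vg = (w2 - w1) / (k2 - k1)
= (3.8619e+14 - 3.8050e+14) / (8.7004e+07 - 8.2308e+07)
= 5.6900e+12 / 4.6960e+06
= 1.2117e+06 m/s

1.2117e+06


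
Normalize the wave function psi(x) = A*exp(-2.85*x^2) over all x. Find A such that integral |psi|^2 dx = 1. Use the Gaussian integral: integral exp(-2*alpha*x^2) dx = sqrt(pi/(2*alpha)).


integral |psi|^2 dx = A^2 * sqrt(pi/(2*alpha)) = 1
A^2 = sqrt(2*alpha/pi)
= sqrt(2 * 2.85 / pi)
= 1.346984
A = sqrt(1.346984)
= 1.1606

1.1606


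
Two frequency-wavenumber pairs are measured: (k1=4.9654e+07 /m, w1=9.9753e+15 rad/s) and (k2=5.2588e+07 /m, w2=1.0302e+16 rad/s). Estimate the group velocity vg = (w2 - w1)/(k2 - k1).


vg = (w2 - w1) / (k2 - k1)
= (1.0302e+16 - 9.9753e+15) / (5.2588e+07 - 4.9654e+07)
= 3.2670e+14 / 2.9340e+06
= 1.1135e+08 m/s

1.1135e+08


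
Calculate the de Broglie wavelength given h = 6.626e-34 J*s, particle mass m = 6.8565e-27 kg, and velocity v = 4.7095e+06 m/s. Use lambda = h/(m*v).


lambda = h / (m * v)
= 6.626e-34 / (6.8565e-27 * 4.7095e+06)
= 6.626e-34 / 3.2291e-20
= 2.0520e-14 m

2.0520e-14


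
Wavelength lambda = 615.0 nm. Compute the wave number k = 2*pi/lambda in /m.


k = 2 * pi / lambda
= 6.2832 / (615.0e-9)
= 6.2832 / 6.1500e-07
= 1.0217e+07 /m

1.0217e+07


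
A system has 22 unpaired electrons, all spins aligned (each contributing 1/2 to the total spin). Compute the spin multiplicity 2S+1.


Total spin S = N * (1/2) = 22 * 0.5 = 11.0
Spin multiplicity = 2S + 1
= 2 * 11.0 + 1
= 23

23


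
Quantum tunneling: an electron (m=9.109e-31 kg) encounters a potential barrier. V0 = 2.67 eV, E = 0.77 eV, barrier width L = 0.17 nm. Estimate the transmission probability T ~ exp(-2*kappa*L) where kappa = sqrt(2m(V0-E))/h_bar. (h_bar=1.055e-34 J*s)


V0 - E = 1.9 eV = 3.0438e-19 J
kappa = sqrt(2 * m * (V0-E)) / h_bar
= sqrt(2 * 9.109e-31 * 3.0438e-19) / 1.055e-34
= 7.0584e+09 /m
2*kappa*L = 2 * 7.0584e+09 * 0.17e-9
= 2.3999
T = exp(-2.3999) = 9.073118e-02

9.073118e-02


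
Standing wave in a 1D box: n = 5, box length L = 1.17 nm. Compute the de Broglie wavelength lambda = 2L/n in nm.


lambda = 2L / n
= 2 * 1.17 / 5
= 2.34 / 5
= 0.468 nm

0.468


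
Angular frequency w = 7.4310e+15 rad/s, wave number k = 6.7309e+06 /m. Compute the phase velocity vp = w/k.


vp = w / k
= 7.4310e+15 / 6.7309e+06
= 1.1040e+09 m/s

1.1040e+09


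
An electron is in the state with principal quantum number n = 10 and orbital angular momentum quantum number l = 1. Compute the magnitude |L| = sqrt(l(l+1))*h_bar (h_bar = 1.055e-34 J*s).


L = sqrt(l*(l+1)) * h_bar
= sqrt(1 * 2) * 1.055e-34
= sqrt(2) * 1.055e-34
= 1.4142 * 1.055e-34
= 1.4920e-34 J*s

1.4920e-34


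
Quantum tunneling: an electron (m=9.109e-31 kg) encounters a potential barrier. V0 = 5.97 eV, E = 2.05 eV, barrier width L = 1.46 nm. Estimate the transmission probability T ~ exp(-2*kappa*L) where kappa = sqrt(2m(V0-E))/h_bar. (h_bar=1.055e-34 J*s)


V0 - E = 3.92 eV = 6.2798e-19 J
kappa = sqrt(2 * m * (V0-E)) / h_bar
= sqrt(2 * 9.109e-31 * 6.2798e-19) / 1.055e-34
= 1.0138e+10 /m
2*kappa*L = 2 * 1.0138e+10 * 1.46e-9
= 29.6043
T = exp(-29.6043) = 1.389981e-13

1.389981e-13


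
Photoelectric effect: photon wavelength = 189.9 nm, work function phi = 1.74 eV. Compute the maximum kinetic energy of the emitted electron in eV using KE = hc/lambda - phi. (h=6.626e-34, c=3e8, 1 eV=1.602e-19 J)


E_photon = hc / lambda
= (6.626e-34)(3e8) / (189.9e-9)
= 1.0468e-18 J
= 6.5341 eV
KE = E_photon - phi
= 6.5341 - 1.74
= 4.7941 eV

4.7941


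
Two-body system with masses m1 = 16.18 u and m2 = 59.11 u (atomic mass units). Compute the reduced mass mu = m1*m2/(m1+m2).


mu = m1 * m2 / (m1 + m2)
= 16.18 * 59.11 / (16.18 + 59.11)
= 956.3998 / 75.29
= 12.7029 u

12.7029


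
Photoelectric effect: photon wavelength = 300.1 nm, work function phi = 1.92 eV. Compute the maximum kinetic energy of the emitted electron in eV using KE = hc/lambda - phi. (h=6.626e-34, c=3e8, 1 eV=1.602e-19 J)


E_photon = hc / lambda
= (6.626e-34)(3e8) / (300.1e-9)
= 6.6238e-19 J
= 4.1347 eV
KE = E_photon - phi
= 4.1347 - 1.92
= 2.2147 eV

2.2147


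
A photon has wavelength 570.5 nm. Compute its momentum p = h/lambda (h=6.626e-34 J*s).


p = h / lambda
= 6.626e-34 / (570.5e-9)
= 6.626e-34 / 5.7050e-07
= 1.1614e-27 kg*m/s

1.1614e-27


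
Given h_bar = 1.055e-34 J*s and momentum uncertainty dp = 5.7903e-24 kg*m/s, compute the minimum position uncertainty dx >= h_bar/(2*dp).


dx = h_bar / (2 * dp)
= 1.055e-34 / (2 * 5.7903e-24)
= 1.055e-34 / 1.1581e-23
= 9.1101e-12 m

9.1101e-12


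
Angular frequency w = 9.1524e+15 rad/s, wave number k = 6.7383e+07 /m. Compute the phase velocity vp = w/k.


vp = w / k
= 9.1524e+15 / 6.7383e+07
= 1.3583e+08 m/s

1.3583e+08


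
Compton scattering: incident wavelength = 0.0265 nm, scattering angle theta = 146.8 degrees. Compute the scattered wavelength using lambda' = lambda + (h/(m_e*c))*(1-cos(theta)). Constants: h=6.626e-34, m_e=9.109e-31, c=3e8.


Compton wavelength: h/(m_e*c) = 2.4247e-12 m
d_lambda = 2.4247e-12 * (1 - cos(146.8 deg))
= 2.4247e-12 * 1.836764
= 4.4536e-12 m = 0.004454 nm
lambda' = 0.0265 + 0.004454
= 0.030954 nm

0.030954


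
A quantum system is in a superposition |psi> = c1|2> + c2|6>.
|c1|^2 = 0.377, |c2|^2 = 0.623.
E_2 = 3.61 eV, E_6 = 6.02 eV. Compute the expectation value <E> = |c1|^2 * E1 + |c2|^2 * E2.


<E> = |c1|^2 * E1 + |c2|^2 * E2
= 0.377 * 3.61 + 0.623 * 6.02
= 1.361 + 3.7505
= 5.1114 eV

5.1114


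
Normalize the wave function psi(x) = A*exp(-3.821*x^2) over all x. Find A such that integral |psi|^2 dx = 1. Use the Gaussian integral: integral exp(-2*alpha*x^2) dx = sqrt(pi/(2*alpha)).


integral |psi|^2 dx = A^2 * sqrt(pi/(2*alpha)) = 1
A^2 = sqrt(2*alpha/pi)
= sqrt(2 * 3.821 / pi)
= 1.559655
A = sqrt(1.559655)
= 1.2489

1.2489


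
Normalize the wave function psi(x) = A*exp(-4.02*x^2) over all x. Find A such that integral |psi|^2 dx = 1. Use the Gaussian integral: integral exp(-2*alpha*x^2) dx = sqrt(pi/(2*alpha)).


integral |psi|^2 dx = A^2 * sqrt(pi/(2*alpha)) = 1
A^2 = sqrt(2*alpha/pi)
= sqrt(2 * 4.02 / pi)
= 1.599754
A = sqrt(1.599754)
= 1.2648

1.2648


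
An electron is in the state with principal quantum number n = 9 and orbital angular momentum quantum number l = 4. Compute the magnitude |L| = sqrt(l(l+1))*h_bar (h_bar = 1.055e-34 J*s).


L = sqrt(l*(l+1)) * h_bar
= sqrt(4 * 5) * 1.055e-34
= sqrt(20) * 1.055e-34
= 4.4721 * 1.055e-34
= 4.7181e-34 J*s

4.7181e-34
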